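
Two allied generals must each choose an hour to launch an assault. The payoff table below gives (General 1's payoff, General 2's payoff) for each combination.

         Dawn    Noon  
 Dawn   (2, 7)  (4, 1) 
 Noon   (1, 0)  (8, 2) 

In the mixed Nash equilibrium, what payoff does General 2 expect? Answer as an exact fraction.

General 1 mixes with probability p on Dawn, chosen so General 2 is indifferent: 7p + 0(1−p) = 1p + 2(1−p) gives p = 1/4.
General 2's expected payoff is 7·1/4 + 0·3/4 = 7/4.

7/4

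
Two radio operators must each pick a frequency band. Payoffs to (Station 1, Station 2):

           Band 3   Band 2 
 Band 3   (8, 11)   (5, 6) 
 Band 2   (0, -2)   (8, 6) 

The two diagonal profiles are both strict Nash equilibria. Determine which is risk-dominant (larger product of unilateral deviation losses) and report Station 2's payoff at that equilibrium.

At both Band 3: Station 1 loses 8 − 0 = 8 by deviating; Station 2 loses 11 − 6 = 5. Product = 8·5 = 40.
At both Band 2: Station 1 loses 8 − 5 = 3 by deviating; Station 2 loses 6 − (-2) = 8. Product = 3·8 = 24.
40 > 24, so both Band 3 is risk-dominant. Station 2's payoff there is 11.

11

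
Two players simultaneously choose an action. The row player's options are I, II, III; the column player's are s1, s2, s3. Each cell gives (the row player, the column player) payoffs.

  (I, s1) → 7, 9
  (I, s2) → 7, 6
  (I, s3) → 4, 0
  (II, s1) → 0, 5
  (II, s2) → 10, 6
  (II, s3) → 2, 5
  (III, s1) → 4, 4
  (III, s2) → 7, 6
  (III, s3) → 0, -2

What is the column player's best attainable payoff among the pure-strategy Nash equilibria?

(I, s1) is a pure NE (the row player: 7 ≥ 4; the column player: 9 ≥ 6). The column player gets 9.
(II, s2) is a pure NE (the row player: 10 ≥ 7; the column player: 6 ≥ 5). The column player gets 6.
Every other cell has a profitable deviation for at least one player. Highest of {9, 6} is 9.

9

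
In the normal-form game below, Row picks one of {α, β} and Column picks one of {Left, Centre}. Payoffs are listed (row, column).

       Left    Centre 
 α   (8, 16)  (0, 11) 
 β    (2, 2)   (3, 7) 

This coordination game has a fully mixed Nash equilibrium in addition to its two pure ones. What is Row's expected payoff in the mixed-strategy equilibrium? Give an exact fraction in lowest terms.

Column mixes with probability q on Left, chosen so Row is indifferent: 8q + 0(1−q) = 2q + 3(1−q) gives q = 1/3.
Row's expected payoff (from either row, since indifferent) is 8·1/3 + 0·2/3 = 8/3.

8/3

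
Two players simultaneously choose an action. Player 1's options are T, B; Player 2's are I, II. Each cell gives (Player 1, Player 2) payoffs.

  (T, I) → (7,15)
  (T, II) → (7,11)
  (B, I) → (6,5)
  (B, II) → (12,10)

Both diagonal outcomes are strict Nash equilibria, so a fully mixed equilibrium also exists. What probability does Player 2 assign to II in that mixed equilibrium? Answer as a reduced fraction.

Player 2's mix q on I must make Player 1 indifferent between T and B.
Player 1's payoff from T: 7q + 7(1−q). From B: 6q + 12(1−q).
Set equal: 1q = 5(1−q) → q = 5/6.
Probability on II is 1 − 5/6 = 1/6.

1/6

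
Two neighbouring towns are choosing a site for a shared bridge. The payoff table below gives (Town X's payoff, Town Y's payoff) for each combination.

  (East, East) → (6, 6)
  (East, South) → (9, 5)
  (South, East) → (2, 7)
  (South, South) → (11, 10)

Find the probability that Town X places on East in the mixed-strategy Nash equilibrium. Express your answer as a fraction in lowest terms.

Town X's mix p on East must make Town Y indifferent between East and South.
Town Y's payoff from East: 6p + 7(1−p). From South: 5p + 10(1−p).
Set equal: 1p = 3(1−p) → p = 3/4.

3/4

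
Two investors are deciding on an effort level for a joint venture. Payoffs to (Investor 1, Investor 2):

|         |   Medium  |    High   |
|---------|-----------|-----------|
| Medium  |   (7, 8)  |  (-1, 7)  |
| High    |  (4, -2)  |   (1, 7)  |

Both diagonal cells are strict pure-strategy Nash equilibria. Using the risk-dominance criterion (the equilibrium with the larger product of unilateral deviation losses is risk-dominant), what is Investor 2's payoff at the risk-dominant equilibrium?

7

At both Medium: Investor 1 loses 7 − 4 = 3 by deviating; Investor 2 loses 8 − 7 = 1. Product = 3·1 = 3.
At both High: Investor 1 loses 1 − (-1) = 2 by deviating; Investor 2 loses 7 − (-2) = 9. Product = 2·9 = 18.
18 > 3, so both High is risk-dominant. Investor 2's payoff there is 7.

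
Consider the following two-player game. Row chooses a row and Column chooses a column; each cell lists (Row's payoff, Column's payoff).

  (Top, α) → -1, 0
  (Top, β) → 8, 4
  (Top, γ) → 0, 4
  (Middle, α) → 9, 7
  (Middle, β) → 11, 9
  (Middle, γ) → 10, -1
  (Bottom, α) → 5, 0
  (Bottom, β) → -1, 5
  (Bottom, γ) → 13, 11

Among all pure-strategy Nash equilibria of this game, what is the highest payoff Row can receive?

(Middle, β) is a pure NE (Row: 11 ≥ 8; Column: 9 ≥ 7). Row gets 11.
(Bottom, γ) is a pure NE (Row: 13 ≥ 10; Column: 11 ≥ 5). Row gets 13.
Every other cell has a profitable deviation for at least one player. Highest of {11, 13} is 13.

13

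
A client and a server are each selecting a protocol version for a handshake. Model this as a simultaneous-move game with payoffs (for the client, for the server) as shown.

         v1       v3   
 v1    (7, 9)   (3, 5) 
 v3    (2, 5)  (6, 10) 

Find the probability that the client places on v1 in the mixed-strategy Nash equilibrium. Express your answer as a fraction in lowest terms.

5/9

The client's mix p on v1 must make the server indifferent between v1 and v3.
The server's payoff from v1: 9p + 5(1−p). From v3: 5p + 10(1−p).
Set equal: 4p = 5(1−p) → p = 5/9.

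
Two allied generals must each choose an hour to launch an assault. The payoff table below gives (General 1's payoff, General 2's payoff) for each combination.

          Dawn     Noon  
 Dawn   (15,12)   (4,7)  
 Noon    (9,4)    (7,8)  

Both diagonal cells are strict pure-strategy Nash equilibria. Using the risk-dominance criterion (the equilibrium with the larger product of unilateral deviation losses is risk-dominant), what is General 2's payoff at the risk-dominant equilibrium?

12

At both Dawn: General 1 loses 15 − 9 = 6 by deviating; General 2 loses 12 − 7 = 5. Product = 6·5 = 30.
At both Noon: General 1 loses 7 − 4 = 3 by deviating; General 2 loses 8 − 4 = 4. Product = 3·4 = 12.
30 > 12, so both Dawn is risk-dominant. General 2's payoff there is 12.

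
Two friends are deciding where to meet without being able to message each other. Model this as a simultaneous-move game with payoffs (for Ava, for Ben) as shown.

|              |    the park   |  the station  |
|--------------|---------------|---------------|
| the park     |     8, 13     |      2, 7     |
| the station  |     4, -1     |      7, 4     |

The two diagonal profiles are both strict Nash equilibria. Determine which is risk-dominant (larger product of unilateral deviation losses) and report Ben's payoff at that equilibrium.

4

At both the park: Ava loses 8 − 4 = 4 by deviating; Ben loses 13 − 7 = 6. Product = 4·6 = 24.
At both the station: Ava loses 7 − 2 = 5 by deviating; Ben loses 4 − (-1) = 5. Product = 5·5 = 25.
25 > 24, so both the station is risk-dominant. Ben's payoff there is 4.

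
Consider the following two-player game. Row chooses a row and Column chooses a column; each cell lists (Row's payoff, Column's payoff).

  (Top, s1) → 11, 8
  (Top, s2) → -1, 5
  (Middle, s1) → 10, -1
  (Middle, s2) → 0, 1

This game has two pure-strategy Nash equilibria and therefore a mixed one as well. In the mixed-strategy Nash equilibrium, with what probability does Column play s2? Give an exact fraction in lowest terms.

Column's mix q on s1 must make Row indifferent between Top and Middle.
Row's payoff from Top: 11q + (-1)(1−q). From Middle: 10q + 0(1−q).
Set equal: 1q = 1(1−q) → q = 1/2.
Probability on s2 is 1 − 1/2 = 1/2.

1/2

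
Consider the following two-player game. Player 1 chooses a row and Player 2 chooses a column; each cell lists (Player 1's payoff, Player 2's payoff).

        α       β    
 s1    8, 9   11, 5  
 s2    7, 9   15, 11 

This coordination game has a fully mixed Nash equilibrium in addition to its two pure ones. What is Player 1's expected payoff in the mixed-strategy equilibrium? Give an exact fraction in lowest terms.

43/5

Player 2 mixes with probability q on α, chosen so Player 1 is indifferent: 8q + 11(1−q) = 7q + 15(1−q) gives q = 4/5.
Player 1's expected payoff (from either row, since indifferent) is 8·4/5 + 11·1/5 = 43/5.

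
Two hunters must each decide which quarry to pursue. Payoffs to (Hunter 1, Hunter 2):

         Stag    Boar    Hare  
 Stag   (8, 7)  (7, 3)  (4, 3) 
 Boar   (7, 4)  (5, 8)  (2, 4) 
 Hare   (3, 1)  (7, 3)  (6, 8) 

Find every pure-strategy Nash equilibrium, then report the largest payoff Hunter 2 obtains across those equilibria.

Both Stag is a pure NE (Hunter 1: 8 ≥ 7; Hunter 2: 7 ≥ 3). Hunter 2 gets 7.
Both Hare is a pure NE (Hunter 1: 6 ≥ 4; Hunter 2: 8 ≥ 3). Hunter 2 gets 8.
Every other cell has a profitable deviation for at least one player. Highest of {7, 8} is 8.

8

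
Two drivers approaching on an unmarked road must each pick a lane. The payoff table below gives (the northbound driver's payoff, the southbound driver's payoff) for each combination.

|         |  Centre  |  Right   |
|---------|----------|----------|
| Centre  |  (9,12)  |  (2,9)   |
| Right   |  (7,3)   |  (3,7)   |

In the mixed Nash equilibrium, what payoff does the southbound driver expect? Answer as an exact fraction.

57/7

The northbound driver mixes with probability p on Centre, chosen so the southbound driver is indifferent: 12p + 3(1−p) = 9p + 7(1−p) gives p = 4/7.
The southbound driver's expected payoff is 12·4/7 + 3·3/7 = 57/7.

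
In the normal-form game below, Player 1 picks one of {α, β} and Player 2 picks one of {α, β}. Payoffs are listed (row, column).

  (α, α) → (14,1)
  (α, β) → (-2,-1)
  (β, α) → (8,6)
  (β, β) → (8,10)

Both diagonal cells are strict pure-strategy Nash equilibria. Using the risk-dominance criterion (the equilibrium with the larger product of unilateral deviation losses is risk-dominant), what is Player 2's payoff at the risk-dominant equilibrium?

10

At both α: Player 1 loses 14 − 8 = 6 by deviating; Player 2 loses 1 − (-1) = 2. Product = 6·2 = 12.
At both β: Player 1 loses 8 − (-2) = 10 by deviating; Player 2 loses 10 − 6 = 4. Product = 10·4 = 40.
40 > 12, so both β is risk-dominant. Player 2's payoff there is 10.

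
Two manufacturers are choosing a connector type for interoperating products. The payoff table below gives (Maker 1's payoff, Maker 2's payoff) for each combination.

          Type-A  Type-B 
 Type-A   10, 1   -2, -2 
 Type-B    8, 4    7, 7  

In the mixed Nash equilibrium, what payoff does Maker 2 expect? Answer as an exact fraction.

5/2

Maker 1 mixes with probability p on Type-A, chosen so Maker 2 is indifferent: 1p + 4(1−p) = (-2)p + 7(1−p) gives p = 1/2.
Maker 2's expected payoff is 1·1/2 + 4·1/2 = 5/2.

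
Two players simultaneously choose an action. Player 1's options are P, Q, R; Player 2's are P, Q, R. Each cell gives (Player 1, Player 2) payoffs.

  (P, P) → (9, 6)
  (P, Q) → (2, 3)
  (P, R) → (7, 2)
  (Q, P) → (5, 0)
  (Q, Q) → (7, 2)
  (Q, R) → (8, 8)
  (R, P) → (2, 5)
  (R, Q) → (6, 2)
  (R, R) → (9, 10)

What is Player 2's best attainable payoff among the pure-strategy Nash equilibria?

Both P is a pure NE (Player 1: 9 ≥ 5; Player 2: 6 ≥ 3). Player 2 gets 6.
Both R is a pure NE (Player 1: 9 ≥ 8; Player 2: 10 ≥ 5). Player 2 gets 10.
Every other cell has a profitable deviation for at least one player. Highest of {6, 10} is 10.

10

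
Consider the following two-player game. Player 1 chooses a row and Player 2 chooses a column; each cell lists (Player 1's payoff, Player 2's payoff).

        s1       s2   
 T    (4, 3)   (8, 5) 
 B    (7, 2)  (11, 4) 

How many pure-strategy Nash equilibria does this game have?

(B, s2): Player 1 gets 11 (best alternative 8); Player 2 gets 4 (best alternative 2). Neither deviates — NE.
(T, s1) is not a NE: Player 1 would switch to B (7 > 4).
No other cell survives both best-response checks, so there is 1 pure NE.

1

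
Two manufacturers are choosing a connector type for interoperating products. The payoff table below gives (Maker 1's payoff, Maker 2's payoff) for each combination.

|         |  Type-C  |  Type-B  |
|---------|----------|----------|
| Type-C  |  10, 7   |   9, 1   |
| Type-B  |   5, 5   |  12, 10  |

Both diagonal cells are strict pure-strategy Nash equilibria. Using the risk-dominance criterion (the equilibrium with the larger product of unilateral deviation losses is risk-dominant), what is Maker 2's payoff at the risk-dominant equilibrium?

7

At both Type-C: Maker 1 loses 10 − 5 = 5 by deviating; Maker 2 loses 7 − 1 = 6. Product = 5·6 = 30.
At both Type-B: Maker 1 loses 12 − 9 = 3 by deviating; Maker 2 loses 10 − 5 = 5. Product = 3·5 = 15.
30 > 15, so both Type-C is risk-dominant. Maker 2's payoff there is 7.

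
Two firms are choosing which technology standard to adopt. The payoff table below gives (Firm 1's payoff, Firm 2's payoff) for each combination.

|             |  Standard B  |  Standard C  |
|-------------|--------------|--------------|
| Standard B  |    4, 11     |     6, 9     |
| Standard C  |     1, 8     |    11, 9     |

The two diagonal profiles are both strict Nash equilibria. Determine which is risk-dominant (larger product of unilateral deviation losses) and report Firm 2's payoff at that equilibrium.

11

At both Standard B: Firm 1 loses 4 − 1 = 3 by deviating; Firm 2 loses 11 − 9 = 2. Product = 3·2 = 6.
At both Standard C: Firm 1 loses 11 − 6 = 5 by deviating; Firm 2 loses 9 − 8 = 1. Product = 5·1 = 5.
6 > 5, so both Standard B is risk-dominant. Firm 2's payoff there is 11.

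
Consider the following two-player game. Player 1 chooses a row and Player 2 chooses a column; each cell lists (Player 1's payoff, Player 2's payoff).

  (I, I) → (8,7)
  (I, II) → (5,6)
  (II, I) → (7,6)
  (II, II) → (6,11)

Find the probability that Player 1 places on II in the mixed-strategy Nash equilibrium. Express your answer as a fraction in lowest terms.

1/6

Player 1's mix p on I must make Player 2 indifferent between I and II.
Player 2's payoff from I: 7p + 6(1−p). From II: 6p + 11(1−p).
Set equal: 1p = 5(1−p) → p = 5/6.
Probability on II is 1 − 5/6 = 1/6.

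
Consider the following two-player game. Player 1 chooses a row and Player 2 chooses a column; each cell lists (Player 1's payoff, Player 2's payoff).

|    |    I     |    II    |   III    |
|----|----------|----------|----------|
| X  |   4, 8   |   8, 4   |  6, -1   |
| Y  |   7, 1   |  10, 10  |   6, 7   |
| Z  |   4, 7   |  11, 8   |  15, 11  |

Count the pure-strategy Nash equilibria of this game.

(Z, III): Player 1 gets 15 (best alternative 6); Player 2 gets 11 (best alternative 8). Neither deviates — NE.
(X, I) is not a NE: Player 1 would switch to Y (7 > 4).
No other cell survives both best-response checks, so there is 1 pure NE.

1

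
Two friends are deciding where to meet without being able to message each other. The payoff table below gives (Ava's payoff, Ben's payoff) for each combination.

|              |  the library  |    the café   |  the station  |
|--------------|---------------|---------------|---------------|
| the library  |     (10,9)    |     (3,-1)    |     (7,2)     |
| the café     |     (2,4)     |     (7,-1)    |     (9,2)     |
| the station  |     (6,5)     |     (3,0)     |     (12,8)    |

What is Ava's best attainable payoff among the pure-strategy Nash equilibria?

Both the library is a pure NE (Ava: 10 ≥ 6; Ben: 9 ≥ 2). Ava gets 10.
Both the station is a pure NE (Ava: 12 ≥ 9; Ben: 8 ≥ 5). Ava gets 12.
Every other cell has a profitable deviation for at least one player. Highest of {10, 12} is 12.

12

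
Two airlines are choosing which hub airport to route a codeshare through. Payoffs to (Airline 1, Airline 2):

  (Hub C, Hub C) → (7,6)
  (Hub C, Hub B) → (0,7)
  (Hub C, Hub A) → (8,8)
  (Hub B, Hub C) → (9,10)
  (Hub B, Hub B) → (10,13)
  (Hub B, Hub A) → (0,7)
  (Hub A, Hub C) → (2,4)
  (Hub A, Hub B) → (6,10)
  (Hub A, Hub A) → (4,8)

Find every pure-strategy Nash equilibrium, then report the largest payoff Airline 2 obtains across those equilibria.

(Hub C, Hub A) is a pure NE (Airline 1: 8 ≥ 4; Airline 2: 8 ≥ 7). Airline 2 gets 8.
Both Hub B is a pure NE (Airline 1: 10 ≥ 6; Airline 2: 13 ≥ 10). Airline 2 gets 13.
Every other cell has a profitable deviation for at least one player. Highest of {8, 13} is 13.

13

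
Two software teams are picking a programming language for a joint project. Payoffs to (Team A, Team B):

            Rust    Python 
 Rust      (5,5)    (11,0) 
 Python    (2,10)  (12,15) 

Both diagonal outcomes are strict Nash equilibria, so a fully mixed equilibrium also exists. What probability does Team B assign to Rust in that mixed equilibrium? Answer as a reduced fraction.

1/4

Team B's mix q on Rust must make Team A indifferent between Rust and Python.
Team A's payoff from Rust: 5q + 11(1−q). From Python: 2q + 12(1−q).
Set equal: 3q = 1(1−q) → q = 1/4.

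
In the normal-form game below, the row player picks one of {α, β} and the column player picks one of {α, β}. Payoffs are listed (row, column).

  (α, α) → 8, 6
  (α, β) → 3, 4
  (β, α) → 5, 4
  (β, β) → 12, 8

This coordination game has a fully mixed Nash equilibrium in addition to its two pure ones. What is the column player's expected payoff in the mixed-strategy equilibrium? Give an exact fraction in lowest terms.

16/3

The row player mixes with probability p on α, chosen so the column player is indifferent: 6p + 4(1−p) = 4p + 8(1−p) gives p = 2/3.
The column player's expected payoff is 6·2/3 + 4·1/3 = 16/3.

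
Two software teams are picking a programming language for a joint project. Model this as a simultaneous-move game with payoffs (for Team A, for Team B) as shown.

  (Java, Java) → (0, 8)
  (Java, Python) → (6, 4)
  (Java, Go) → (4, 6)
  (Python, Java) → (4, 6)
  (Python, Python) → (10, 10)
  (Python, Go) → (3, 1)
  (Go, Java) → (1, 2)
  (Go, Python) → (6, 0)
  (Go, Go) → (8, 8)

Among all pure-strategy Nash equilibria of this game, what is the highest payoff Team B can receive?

10

Both Python is a pure NE (Team A: 10 ≥ 6; Team B: 10 ≥ 6). Team B gets 10.
Both Go is a pure NE (Team A: 8 ≥ 4; Team B: 8 ≥ 2). Team B gets 8.
Every other cell has a profitable deviation for at least one player. Highest of {10, 8} is 10.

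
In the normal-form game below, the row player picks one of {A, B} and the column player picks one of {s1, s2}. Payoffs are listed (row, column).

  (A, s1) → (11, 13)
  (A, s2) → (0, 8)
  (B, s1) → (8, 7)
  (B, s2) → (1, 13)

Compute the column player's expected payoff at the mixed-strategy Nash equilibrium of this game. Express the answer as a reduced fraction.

The row player mixes with probability p on A, chosen so the column player is indifferent: 13p + 7(1−p) = 8p + 13(1−p) gives p = 6/11.
The column player's expected payoff is 13·6/11 + 7·5/11 = 113/11.

113/11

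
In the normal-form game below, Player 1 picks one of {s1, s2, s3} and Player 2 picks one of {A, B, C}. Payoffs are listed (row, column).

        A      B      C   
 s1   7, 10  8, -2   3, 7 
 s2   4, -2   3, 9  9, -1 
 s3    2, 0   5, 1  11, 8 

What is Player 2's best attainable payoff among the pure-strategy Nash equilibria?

(s1, A) is a pure NE (Player 1: 7 ≥ 4; Player 2: 10 ≥ 7). Player 2 gets 10.
(s3, C) is a pure NE (Player 1: 11 ≥ 9; Player 2: 8 ≥ 1). Player 2 gets 8.
Every other cell has a profitable deviation for at least one player. Highest of {10, 8} is 10.

10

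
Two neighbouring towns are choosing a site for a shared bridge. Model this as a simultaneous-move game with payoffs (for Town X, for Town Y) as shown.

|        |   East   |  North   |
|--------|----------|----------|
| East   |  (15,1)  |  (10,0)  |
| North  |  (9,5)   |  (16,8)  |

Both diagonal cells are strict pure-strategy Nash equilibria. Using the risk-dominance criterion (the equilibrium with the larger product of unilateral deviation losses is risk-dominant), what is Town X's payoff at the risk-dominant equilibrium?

At both East: Town X loses 15 − 9 = 6 by deviating; Town Y loses 1 − 0 = 1. Product = 6·1 = 6.
At both North: Town X loses 16 − 10 = 6 by deviating; Town Y loses 8 − 5 = 3. Product = 6·3 = 18.
18 > 6, so both North is risk-dominant. Town X's payoff there is 16.

16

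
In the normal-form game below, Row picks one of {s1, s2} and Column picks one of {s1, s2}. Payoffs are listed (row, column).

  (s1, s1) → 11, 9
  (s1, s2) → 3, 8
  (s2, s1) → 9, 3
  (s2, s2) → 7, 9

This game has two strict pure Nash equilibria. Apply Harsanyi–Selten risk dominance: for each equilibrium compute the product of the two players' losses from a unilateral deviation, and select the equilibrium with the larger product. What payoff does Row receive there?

At both s1: Row loses 11 − 9 = 2 by deviating; Column loses 9 − 8 = 1. Product = 2·1 = 2.
At both s2: Row loses 7 − 3 = 4 by deviating; Column loses 9 − 3 = 6. Product = 4·6 = 24.
24 > 2, so both s2 is risk-dominant. Row's payoff there is 7.

7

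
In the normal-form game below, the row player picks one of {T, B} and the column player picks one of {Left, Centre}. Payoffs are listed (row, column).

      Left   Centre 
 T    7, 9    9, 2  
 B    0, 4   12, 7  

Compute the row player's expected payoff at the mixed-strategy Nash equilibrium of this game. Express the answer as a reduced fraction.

The column player mixes with probability q on Left, chosen so the row player is indifferent: 7q + 9(1−q) = 0q + 12(1−q) gives q = 3/10.
The row player's expected payoff (from either row, since indifferent) is 7·3/10 + 9·7/10 = 42/5.

42/5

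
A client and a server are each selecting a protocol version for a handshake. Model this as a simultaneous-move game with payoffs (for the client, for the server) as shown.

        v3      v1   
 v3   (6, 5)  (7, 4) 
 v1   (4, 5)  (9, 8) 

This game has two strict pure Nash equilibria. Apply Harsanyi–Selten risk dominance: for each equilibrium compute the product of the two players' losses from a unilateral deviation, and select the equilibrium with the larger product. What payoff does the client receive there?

At both v3: the client loses 6 − 4 = 2 by deviating; the server loses 5 − 4 = 1. Product = 2·1 = 2.
At both v1: the client loses 9 − 7 = 2 by deviating; the server loses 8 − 5 = 3. Product = 2·3 = 6.
6 > 2, so both v1 is risk-dominant. The client's payoff there is 9.

9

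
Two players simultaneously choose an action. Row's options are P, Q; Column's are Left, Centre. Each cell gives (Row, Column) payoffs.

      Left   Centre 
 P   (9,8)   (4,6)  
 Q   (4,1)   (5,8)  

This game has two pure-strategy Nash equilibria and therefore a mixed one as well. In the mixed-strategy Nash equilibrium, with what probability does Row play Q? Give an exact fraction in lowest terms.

2/9

Row's mix p on P must make Column indifferent between Left and Centre.
Column's payoff from Left: 8p + 1(1−p). From Centre: 6p + 8(1−p).
Set equal: 2p = 7(1−p) → p = 7/9.
Probability on Q is 1 − 7/9 = 2/9.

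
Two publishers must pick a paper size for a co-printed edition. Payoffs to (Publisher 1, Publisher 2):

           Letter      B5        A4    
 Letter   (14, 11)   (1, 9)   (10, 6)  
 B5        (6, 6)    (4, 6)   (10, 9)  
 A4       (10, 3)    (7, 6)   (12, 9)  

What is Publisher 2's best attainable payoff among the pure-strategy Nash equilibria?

11

Both Letter is a pure NE (Publisher 1: 14 ≥ 10; Publisher 2: 11 ≥ 9). Publisher 2 gets 11.
Both A4 is a pure NE (Publisher 1: 12 ≥ 10; Publisher 2: 9 ≥ 6). Publisher 2 gets 9.
Every other cell has a profitable deviation for at least one player. Highest of {11, 9} is 11.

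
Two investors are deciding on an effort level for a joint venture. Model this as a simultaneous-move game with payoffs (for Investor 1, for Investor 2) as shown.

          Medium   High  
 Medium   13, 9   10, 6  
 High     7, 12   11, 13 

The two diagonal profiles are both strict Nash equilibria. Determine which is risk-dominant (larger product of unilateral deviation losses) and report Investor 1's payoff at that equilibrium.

13

At both Medium: Investor 1 loses 13 − 7 = 6 by deviating; Investor 2 loses 9 − 6 = 3. Product = 6·3 = 18.
At both High: Investor 1 loses 11 − 10 = 1 by deviating; Investor 2 loses 13 − 12 = 1. Product = 1·1 = 1.
18 > 1, so both Medium is risk-dominant. Investor 1's payoff there is 13.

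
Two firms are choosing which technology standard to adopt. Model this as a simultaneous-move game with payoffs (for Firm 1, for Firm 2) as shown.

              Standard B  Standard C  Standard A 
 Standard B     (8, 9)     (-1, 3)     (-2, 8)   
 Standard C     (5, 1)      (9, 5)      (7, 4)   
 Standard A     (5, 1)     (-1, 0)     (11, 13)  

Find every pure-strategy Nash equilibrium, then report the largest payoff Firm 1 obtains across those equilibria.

Both Standard B is a pure NE (Firm 1: 8 ≥ 5; Firm 2: 9 ≥ 8). Firm 1 gets 8.
Both Standard C is a pure NE (Firm 1: 9 ≥ -1; Firm 2: 5 ≥ 4). Firm 1 gets 9.
Both Standard A is a pure NE (Firm 1: 11 ≥ 7; Firm 2: 13 ≥ 1). Firm 1 gets 11.
Every other cell has a profitable deviation for at least one player. Highest of {8, 9, 11} is 11.

11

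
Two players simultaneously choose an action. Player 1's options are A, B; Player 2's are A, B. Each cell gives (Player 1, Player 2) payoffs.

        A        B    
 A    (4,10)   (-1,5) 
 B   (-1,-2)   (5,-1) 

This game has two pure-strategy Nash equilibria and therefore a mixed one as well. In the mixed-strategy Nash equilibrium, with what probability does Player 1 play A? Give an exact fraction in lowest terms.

1/6

Player 1's mix p on A must make Player 2 indifferent between A and B.
Player 2's payoff from A: 10p + (-2)(1−p). From B: 5p + (-1)(1−p).
Set equal: 5p = 1(1−p) → p = 1/6.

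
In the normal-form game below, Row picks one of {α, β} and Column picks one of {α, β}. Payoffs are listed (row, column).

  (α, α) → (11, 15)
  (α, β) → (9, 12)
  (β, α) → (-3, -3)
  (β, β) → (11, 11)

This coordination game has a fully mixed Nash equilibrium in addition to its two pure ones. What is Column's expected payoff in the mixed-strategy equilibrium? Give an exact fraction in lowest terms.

201/17

Row mixes with probability p on α, chosen so Column is indifferent: 15p + (-3)(1−p) = 12p + 11(1−p) gives p = 14/17.
Column's expected payoff is 15·14/17 + (-3)·3/17 = 201/17.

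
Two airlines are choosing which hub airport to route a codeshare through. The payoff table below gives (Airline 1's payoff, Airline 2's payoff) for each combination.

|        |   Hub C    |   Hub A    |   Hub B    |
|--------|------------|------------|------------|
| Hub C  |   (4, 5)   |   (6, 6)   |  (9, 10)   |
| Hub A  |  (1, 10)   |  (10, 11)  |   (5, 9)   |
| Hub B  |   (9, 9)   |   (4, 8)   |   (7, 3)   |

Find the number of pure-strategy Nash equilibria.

3

(Hub C, Hub B): Airline 1 gets 9 (best alternative 7); Airline 2 gets 10 (best alternative 6). Neither deviates — NE.
Both Hub A: Airline 1 gets 10 (best alternative 6); Airline 2 gets 11 (best alternative 10). Neither deviates — NE.
(Hub B, Hub C): Airline 1 gets 9 (best alternative 4); Airline 2 gets 9 (best alternative 8). Neither deviates — NE.
Both Hub C is not a NE: Airline 1 would switch to Hub B (9 > 4).
No other cell survives both best-response checks, so there are 3 pure NE.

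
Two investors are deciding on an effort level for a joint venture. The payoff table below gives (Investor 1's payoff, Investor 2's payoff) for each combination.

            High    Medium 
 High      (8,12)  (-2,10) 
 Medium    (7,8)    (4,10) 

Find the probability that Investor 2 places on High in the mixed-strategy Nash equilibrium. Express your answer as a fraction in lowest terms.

6/7

Investor 2's mix q on High must make Investor 1 indifferent between High and Medium.
Investor 1's payoff from High: 8q + (-2)(1−q). From Medium: 7q + 4(1−q).
Set equal: 1q = 6(1−q) → q = 6/7.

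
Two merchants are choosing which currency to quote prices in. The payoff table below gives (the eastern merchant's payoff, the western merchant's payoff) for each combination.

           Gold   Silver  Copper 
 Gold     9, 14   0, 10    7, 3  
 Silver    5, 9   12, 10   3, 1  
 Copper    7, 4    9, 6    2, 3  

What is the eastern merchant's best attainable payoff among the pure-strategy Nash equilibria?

12

Both Gold is a pure NE (the eastern merchant: 9 ≥ 7; the western merchant: 14 ≥ 10). The eastern merchant gets 9.
Both Silver is a pure NE (the eastern merchant: 12 ≥ 9; the western merchant: 10 ≥ 9). The eastern merchant gets 12.
Every other cell has a profitable deviation for at least one player. Highest of {9, 12} is 12.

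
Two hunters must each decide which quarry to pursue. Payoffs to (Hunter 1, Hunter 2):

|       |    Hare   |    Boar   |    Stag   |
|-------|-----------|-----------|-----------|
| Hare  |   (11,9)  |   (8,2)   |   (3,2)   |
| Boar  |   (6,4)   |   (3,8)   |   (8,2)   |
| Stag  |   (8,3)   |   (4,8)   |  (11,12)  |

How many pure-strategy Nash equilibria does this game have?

Both Hare: Hunter 1 gets 11 (best alternative 8); Hunter 2 gets 9 (best alternative 2). Neither deviates — NE.
Both Stag: Hunter 1 gets 11 (best alternative 8); Hunter 2 gets 12 (best alternative 8). Neither deviates — NE.
Both Boar is not a NE: Hunter 1 would switch to Hare (8 > 3).
No other cell survives both best-response checks, so there are 2 pure NE.

2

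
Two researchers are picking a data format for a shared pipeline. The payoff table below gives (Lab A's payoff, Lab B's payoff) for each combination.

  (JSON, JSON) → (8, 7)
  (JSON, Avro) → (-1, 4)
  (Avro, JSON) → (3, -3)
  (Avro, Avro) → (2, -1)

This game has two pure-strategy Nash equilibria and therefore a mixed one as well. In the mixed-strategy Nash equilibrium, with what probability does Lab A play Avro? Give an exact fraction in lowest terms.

3/5

Lab A's mix p on JSON must make Lab B indifferent between JSON and Avro.
Lab B's payoff from JSON: 7p + (-3)(1−p). From Avro: 4p + (-1)(1−p).
Set equal: 3p = 2(1−p) → p = 2/5.
Probability on Avro is 1 − 2/5 = 3/5.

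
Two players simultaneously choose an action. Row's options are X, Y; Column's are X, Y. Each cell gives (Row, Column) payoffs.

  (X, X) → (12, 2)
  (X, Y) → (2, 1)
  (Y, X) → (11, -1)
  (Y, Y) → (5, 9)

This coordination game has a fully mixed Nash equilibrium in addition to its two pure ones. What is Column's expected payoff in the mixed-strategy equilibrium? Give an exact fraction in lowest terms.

Row mixes with probability p on X, chosen so Column is indifferent: 2p + (-1)(1−p) = 1p + 9(1−p) gives p = 10/11.
Column's expected payoff is 2·10/11 + (-1)·1/11 = 19/11.

19/11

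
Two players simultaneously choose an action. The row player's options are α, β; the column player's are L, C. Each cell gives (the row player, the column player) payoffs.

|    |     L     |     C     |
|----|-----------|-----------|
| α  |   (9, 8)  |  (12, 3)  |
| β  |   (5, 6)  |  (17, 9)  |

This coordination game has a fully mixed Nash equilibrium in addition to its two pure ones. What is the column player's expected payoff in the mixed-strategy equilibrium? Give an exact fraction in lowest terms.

27/4

The row player mixes with probability p on α, chosen so the column player is indifferent: 8p + 6(1−p) = 3p + 9(1−p) gives p = 3/8.
The column player's expected payoff is 8·3/8 + 6·5/8 = 27/4.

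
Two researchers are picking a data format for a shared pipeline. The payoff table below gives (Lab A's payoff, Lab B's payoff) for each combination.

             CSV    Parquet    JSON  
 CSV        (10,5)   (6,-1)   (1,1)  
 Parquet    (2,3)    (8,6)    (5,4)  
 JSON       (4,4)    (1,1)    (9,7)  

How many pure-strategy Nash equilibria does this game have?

3

Both CSV: Lab A gets 10 (best alternative 4); Lab B gets 5 (best alternative 1). Neither deviates — NE.
Both Parquet: Lab A gets 8 (best alternative 6); Lab B gets 6 (best alternative 4). Neither deviates — NE.
Both JSON: Lab A gets 9 (best alternative 5); Lab B gets 7 (best alternative 4). Neither deviates — NE.
(Parquet, JSON) is not a NE: Lab A would switch to JSON (9 > 5).
No other cell survives both best-response checks, so there are 3 pure NE.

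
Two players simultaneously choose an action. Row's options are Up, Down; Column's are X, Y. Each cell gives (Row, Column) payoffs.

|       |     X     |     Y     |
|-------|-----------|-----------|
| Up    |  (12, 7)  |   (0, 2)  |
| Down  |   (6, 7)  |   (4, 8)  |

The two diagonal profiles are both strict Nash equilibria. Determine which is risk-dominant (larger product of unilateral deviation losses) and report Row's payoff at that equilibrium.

At (Up, X): Row loses 12 − 6 = 6 by deviating; Column loses 7 − 2 = 5. Product = 6·5 = 30.
At (Down, Y): Row loses 4 − 0 = 4 by deviating; Column loses 8 − 7 = 1. Product = 4·1 = 4.
30 > 4, so (Up, X) is risk-dominant. Row's payoff there is 12.

12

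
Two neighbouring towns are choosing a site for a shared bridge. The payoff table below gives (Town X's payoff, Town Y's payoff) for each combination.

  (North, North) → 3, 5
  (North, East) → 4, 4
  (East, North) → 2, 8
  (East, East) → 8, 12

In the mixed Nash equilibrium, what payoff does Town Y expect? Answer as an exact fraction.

28/5

Town X mixes with probability p on North, chosen so Town Y is indifferent: 5p + 8(1−p) = 4p + 12(1−p) gives p = 4/5.
Town Y's expected payoff is 5·4/5 + 8·1/5 = 28/5.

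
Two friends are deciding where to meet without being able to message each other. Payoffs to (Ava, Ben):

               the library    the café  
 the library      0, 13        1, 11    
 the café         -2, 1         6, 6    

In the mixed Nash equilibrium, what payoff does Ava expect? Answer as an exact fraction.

Ben mixes with probability q on the library, chosen so Ava is indifferent: 0q + 1(1−q) = (-2)q + 6(1−q) gives q = 5/7.
Ava's expected payoff (from either row, since indifferent) is 0·5/7 + 1·2/7 = 2/7.

2/7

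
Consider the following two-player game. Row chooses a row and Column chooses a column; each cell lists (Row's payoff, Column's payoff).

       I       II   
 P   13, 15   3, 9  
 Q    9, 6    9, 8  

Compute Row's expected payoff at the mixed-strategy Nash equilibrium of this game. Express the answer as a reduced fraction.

Column mixes with probability q on I, chosen so Row is indifferent: 13q + 3(1−q) = 9q + 9(1−q) gives q = 3/5.
Row's expected payoff (from either row, since indifferent) is 13·3/5 + 3·2/5 = 9.

9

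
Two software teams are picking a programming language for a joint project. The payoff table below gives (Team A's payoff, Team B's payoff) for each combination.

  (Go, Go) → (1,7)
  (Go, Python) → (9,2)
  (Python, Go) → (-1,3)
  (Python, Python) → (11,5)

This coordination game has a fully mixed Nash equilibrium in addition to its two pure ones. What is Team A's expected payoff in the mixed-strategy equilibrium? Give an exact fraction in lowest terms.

Team B mixes with probability q on Go, chosen so Team A is indifferent: 1q + 9(1−q) = (-1)q + 11(1−q) gives q = 1/2.
Team A's expected payoff (from either row, since indifferent) is 1·1/2 + 9·1/2 = 5.

5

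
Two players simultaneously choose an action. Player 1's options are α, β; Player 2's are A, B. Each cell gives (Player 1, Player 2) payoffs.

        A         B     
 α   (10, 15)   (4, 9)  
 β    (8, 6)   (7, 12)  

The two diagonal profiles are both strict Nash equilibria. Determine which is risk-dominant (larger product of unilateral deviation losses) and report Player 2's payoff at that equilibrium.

12

At (α, A): Player 1 loses 10 − 8 = 2 by deviating; Player 2 loses 15 − 9 = 6. Product = 2·6 = 12.
At (β, B): Player 1 loses 7 − 4 = 3 by deviating; Player 2 loses 12 − 6 = 6. Product = 3·6 = 18.
18 > 12, so (β, B) is risk-dominant. Player 2's payoff there is 12.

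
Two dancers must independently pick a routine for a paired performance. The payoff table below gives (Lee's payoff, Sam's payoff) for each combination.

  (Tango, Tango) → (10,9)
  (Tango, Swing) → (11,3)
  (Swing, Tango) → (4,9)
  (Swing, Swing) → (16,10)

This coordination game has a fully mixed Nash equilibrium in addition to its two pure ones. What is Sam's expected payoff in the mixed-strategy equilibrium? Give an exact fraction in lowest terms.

Lee mixes with probability p on Tango, chosen so Sam is indifferent: 9p + 9(1−p) = 3p + 10(1−p) gives p = 1/7.
Sam's expected payoff is 9·1/7 + 9·6/7 = 9.

9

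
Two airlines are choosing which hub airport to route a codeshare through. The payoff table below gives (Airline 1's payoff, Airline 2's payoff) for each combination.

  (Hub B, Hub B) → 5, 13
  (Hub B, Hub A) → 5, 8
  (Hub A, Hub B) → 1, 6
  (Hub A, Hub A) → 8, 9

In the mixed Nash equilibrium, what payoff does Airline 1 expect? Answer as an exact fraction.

5

Airline 2 mixes with probability q on Hub B, chosen so Airline 1 is indifferent: 5q + 5(1−q) = 1q + 8(1−q) gives q = 3/7.
Airline 1's expected payoff (from either row, since indifferent) is 5·3/7 + 5·4/7 = 5.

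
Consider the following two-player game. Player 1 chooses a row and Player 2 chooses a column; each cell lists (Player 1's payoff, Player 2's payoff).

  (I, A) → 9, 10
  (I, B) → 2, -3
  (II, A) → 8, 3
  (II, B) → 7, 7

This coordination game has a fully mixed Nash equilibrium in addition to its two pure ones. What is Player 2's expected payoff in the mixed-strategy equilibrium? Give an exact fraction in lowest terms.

79/17

Player 1 mixes with probability p on I, chosen so Player 2 is indifferent: 10p + 3(1−p) = (-3)p + 7(1−p) gives p = 4/17.
Player 2's expected payoff is 10·4/17 + 3·13/17 = 79/17.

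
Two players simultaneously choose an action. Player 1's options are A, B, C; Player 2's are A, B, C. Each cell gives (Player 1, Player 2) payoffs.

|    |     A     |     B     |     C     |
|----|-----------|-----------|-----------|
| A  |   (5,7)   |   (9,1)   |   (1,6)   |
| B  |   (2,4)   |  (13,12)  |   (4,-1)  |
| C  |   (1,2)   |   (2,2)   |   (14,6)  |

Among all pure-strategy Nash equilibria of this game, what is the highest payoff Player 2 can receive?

Both A is a pure NE (Player 1: 5 ≥ 2; Player 2: 7 ≥ 6). Player 2 gets 7.
Both B is a pure NE (Player 1: 13 ≥ 9; Player 2: 12 ≥ 4). Player 2 gets 12.
Both C is a pure NE (Player 1: 14 ≥ 4; Player 2: 6 ≥ 2). Player 2 gets 6.
Every other cell has a profitable deviation for at least one player. Highest of {7, 12, 6} is 12.

12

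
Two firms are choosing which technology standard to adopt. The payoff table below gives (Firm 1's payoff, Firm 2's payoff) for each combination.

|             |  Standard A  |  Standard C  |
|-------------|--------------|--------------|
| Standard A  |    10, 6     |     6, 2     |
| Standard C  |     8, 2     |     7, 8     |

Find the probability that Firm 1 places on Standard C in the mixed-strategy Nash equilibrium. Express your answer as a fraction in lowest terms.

Firm 1's mix p on Standard A must make Firm 2 indifferent between Standard A and Standard C.
Firm 2's payoff from Standard A: 6p + 2(1−p). From Standard C: 2p + 8(1−p).
Set equal: 4p = 6(1−p) → p = 6/10 = 3/5.
Probability on Standard C is 1 − 3/5 = 2/5.

2/5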